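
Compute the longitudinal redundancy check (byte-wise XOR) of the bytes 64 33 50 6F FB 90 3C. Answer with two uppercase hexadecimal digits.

XOR the bytes together:
  start with 0x64
  0x64 ⊕ 0x33 = 0x57
  0x57 ⊕ 0x50 = 0x07
  0x07 ⊕ 0x6F = 0x68
  0x68 ⊕ 0xFB = 0x93
  0x93 ⊕ 0x90 = 0x03
  0x03 ⊕ 0x3C = 0x3F

3F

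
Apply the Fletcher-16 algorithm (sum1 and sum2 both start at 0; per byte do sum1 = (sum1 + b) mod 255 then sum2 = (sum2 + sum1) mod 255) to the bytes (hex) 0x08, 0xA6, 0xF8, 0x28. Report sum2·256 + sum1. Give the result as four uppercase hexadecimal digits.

Running sums (mod 255):
  after byte 0 (0x08): sum1=8, sum2=8
  after byte 1 (0xA6): sum1=174, sum2=182
  after byte 2 (0xF8): sum1=167, sum2=94
  after byte 3 (0x28): sum1=207, sum2=46
Checksum = sum2·256 + sum1 = 46·256 + 207 = 11983 = 0x2ECF.

2ECF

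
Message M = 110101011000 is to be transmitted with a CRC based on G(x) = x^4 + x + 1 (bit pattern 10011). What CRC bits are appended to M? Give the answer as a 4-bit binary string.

1110

Append 4 zeros: 1101010110000000. Divide by 10011 (XOR where the leading bit is 1):
  pos 0: 11010 XOR 10011 = 01001
  pos 1: 10011 XOR 10011 = 00000
  pos 7: 11000 XOR 10011 = 01011
  pos 8: 10110 XOR 10011 = 00101
  pos 10: 10100 XOR 10011 = 00111
Remainder (last 4 bits) = 1110. This is the CRC / FCS.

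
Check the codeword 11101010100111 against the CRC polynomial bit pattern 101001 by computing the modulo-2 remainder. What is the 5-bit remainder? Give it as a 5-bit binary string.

11010

Modulo-2 division of 11101010100111 by 101001:
  pos 0: 111010 XOR 101001 = 010011
  pos 1: 100111 XOR 101001 = 001110
  pos 3: 111001 XOR 101001 = 010000
  pos 4: 100000 XOR 101001 = 001001
  pos 6: 100101 XOR 101001 = 001100
  pos 8: 110011 XOR 101001 = 011010
Remainder = 11010 (nonzero — an error is detected).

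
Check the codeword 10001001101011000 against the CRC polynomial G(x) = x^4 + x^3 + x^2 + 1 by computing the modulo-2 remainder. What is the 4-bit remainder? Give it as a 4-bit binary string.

Modulo-2 division of 10001001101011000 by 11101:
  pos 0: 10001 XOR 11101 = 01100
  pos 1: 11000 XOR 11101 = 00101
  pos 3: 10101 XOR 11101 = 01000
  pos 4: 10001 XOR 11101 = 01100
  pos 5: 11000 XOR 11101 = 00101
  pos 7: 10110 XOR 11101 = 01011
  pos 8: 10111 XOR 11101 = 01010
  pos 9: 10101 XOR 11101 = 01000
  pos 10: 10000 XOR 11101 = 01101
  pos 11: 11010 XOR 11101 = 00111
Remainder = 1110 (nonzero — an error is detected).

1110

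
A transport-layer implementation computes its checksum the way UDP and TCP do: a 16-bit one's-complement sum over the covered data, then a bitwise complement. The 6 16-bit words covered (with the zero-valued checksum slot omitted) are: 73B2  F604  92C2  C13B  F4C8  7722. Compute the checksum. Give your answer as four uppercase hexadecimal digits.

One's-complement addition (fold any carry out of bit 15 back into bit 0):
  0x73B2 + 0xF604 = 0x169B6 → wrap carry → 0x69B7
  0x69B7 + 0x92C2 = 0x0FC79
  0xFC79 + 0xC13B = 0x1BDB4 → wrap carry → 0xBDB5
  0xBDB5 + 0xF4C8 = 0x1B27D → wrap carry → 0xB27E
  0xB27E + 0x7722 = 0x129A0 → wrap carry → 0x29A1
One's-complement sum = 0x29A1.
Checksum = ~0x29A1 & 0xFFFF = 0xD65E.

D65E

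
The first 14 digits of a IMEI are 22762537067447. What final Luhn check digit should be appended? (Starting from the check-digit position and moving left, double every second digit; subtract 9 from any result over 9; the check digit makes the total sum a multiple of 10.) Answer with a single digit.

Partial digits right→left: 7 4 4 7 6 0 7 3 5 2 6 7 2 2
Double every second digit counting from the check-digit position (so the 1st, 3rd, 5th, ... of the partial from the right).
  doubled (with −9 where >9): 5 8 3 5 1 3 4 → sum 29
  kept as-is: 4 7 0 3 2 7 2 → sum 25
Total = 29 + 25 = 54.
Check digit = (10 − (54 mod 10)) mod 10 = 6.

6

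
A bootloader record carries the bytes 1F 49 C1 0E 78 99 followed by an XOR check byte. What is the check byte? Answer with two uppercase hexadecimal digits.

XOR the bytes together:
  start with 0x1F
  0x1F ⊕ 0x49 = 0x56
  0x56 ⊕ 0xC1 = 0x97
  0x97 ⊕ 0x0E = 0x99
  0x99 ⊕ 0x78 = 0xE1
  0xE1 ⊕ 0x99 = 0x78

78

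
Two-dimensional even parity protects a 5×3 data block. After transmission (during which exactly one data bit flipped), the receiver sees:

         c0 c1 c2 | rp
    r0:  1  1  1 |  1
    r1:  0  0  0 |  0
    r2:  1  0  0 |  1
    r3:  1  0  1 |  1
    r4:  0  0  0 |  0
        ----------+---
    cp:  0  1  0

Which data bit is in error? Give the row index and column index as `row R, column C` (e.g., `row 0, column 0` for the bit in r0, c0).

row 3, column 0

Recompute each row's even parity and compare to rp:
  r0: data parity 1, sent rp 1 → ok
  r1: data parity 0, sent rp 0 → ok
  r2: data parity 1, sent rp 1 → ok
  r3: data parity 0, sent rp 1 → mismatch
  r4: data parity 0, sent rp 0 → ok
Recompute each column's even parity and compare to cp:
  c0: data parity 1, sent cp 0 → mismatch
  c1: data parity 1, sent cp 1 → ok
  c2: data parity 0, sent cp 0 → ok
Exactly one row (r3) and one column (c0) fail → the flipped bit is at their intersection.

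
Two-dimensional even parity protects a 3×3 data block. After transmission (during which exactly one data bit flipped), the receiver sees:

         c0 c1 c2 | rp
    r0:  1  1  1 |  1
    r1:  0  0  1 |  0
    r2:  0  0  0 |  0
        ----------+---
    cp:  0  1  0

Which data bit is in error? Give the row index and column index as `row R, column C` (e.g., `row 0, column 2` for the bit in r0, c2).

Recompute each row's even parity and compare to rp:
  r0: data parity 1, sent rp 1 → ok
  r1: data parity 1, sent rp 0 → mismatch
  r2: data parity 0, sent rp 0 → ok
Recompute each column's even parity and compare to cp:
  c0: data parity 1, sent cp 0 → mismatch
  c1: data parity 1, sent cp 1 → ok
  c2: data parity 0, sent cp 0 → ok
Exactly one row (r1) and one column (c0) fail → the flipped bit is at their intersection.

row 1, column 0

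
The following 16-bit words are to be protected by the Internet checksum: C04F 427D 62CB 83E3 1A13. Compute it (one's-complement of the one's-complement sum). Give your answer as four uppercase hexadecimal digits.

One's-complement addition (fold any carry out of bit 15 back into bit 0):
  0xC04F + 0x427D = 0x102CC → wrap carry → 0x02CD
  0x02CD + 0x62CB = 0x06598
  0x6598 + 0x83E3 = 0x0E97B
  0xE97B + 0x1A13 = 0x1038E → wrap carry → 0x038F
One's-complement sum = 0x038F.
Checksum = ~0x038F & 0xFFFF = 0xFC70.

FC70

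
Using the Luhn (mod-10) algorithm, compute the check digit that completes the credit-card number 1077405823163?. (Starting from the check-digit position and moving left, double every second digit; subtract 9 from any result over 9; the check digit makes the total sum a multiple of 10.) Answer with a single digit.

8

Partial digits right→left: 3 6 1 3 2 8 5 0 4 7 7 0 1
Double every second digit counting from the check-digit position (so the 1st, 3rd, 5th, ... of the partial from the right).
  doubled (with −9 where >9): 6 2 4 1 8 5 2 → sum 28
  kept as-is: 6 3 8 0 7 0 → sum 24
Total = 28 + 24 = 52.
Check digit = (10 − (52 mod 10)) mod 10 = 8.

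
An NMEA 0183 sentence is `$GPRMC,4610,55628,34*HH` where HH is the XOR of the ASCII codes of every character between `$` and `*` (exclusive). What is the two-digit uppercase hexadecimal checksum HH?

XOR the ASCII codes of the payload characters:
  'G' = 0x47 → acc = 0x47
  'P' = 0x50 → acc = 0x17
  'R' = 0x52 → acc = 0x45
  'M' = 0x4D → acc = 0x08
  'C' = 0x43 → acc = 0x4B
  ',' = 0x2C → acc = 0x67
  '4' = 0x34 → acc = 0x53
  '6' = 0x36 → acc = 0x65
  '1' = 0x31 → acc = 0x54
  '0' = 0x30 → acc = 0x64
  ',' = 0x2C → acc = 0x48
  '5' = 0x35 → acc = 0x7D
  '5' = 0x35 → acc = 0x48
  '6' = 0x36 → acc = 0x7E
  '2' = 0x32 → acc = 0x4C
  '8' = 0x38 → acc = 0x74
  ',' = 0x2C → acc = 0x58
  '3' = 0x33 → acc = 0x6B
  '4' = 0x34 → acc = 0x5F
Checksum = 0x5F.

5F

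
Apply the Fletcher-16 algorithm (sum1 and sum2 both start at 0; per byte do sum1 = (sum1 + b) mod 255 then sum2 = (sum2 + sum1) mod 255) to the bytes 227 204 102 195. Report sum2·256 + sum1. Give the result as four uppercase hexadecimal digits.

Running sums (mod 255):
  after byte 0 (227): sum1=227, sum2=227
  after byte 1 (204): sum1=176, sum2=148
  after byte 2 (102): sum1=23, sum2=171
  after byte 3 (195): sum1=218, sum2=134
Checksum = sum2·256 + sum1 = 134·256 + 218 = 34522 = 0x86DA.

86DA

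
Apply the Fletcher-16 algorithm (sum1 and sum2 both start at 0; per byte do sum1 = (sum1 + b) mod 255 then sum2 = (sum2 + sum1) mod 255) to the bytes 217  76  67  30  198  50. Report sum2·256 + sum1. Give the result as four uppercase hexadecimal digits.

Running sums (mod 255):
  after byte 0 (217): sum1=217, sum2=217
  after byte 1 (76): sum1=38, sum2=0
  after byte 2 (67): sum1=105, sum2=105
  after byte 3 (30): sum1=135, sum2=240
  after byte 4 (198): sum1=78, sum2=63
  after byte 5 (50): sum1=128, sum2=191
Checksum = sum2·256 + sum1 = 191·256 + 128 = 49024 = 0xBF80.

BF80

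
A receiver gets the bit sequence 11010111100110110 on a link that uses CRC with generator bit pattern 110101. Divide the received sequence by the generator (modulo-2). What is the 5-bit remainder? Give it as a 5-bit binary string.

Modulo-2 division of 11010111100110110 by 110101:
  pos 0: 110101 XOR 110101 = 000000
  pos 6: 111001 XOR 110101 = 001100
  pos 8: 110010 XOR 110101 = 000111
  pos 11: 111110 XOR 110101 = 001011
Remainder = 01011 (nonzero — an error is detected).

01011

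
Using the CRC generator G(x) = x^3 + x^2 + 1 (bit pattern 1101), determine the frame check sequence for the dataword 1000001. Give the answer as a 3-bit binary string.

Append 3 zeros: 1000001000. Divide by 1101 (XOR where the leading bit is 1):
  pos 0: 1000 XOR 1101 = 0101
  pos 1: 1010 XOR 1101 = 0111
  pos 2: 1110 XOR 1101 = 0011
  pos 4: 1110 XOR 1101 = 0011
  pos 6: 1100 XOR 1101 = 0001
Remainder (last 3 bits) = 001. This is the CRC / FCS.

001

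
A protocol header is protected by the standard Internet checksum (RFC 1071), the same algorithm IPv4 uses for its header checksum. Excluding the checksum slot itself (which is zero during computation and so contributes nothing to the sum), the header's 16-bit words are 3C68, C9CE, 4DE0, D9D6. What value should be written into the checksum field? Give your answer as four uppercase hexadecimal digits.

D211

One's-complement addition (fold any carry out of bit 15 back into bit 0):
  0x3C68 + 0xC9CE = 0x10636 → wrap carry → 0x0637
  0x0637 + 0x4DE0 = 0x05417
  0x5417 + 0xD9D6 = 0x12DED → wrap carry → 0x2DEE
One's-complement sum = 0x2DEE.
Checksum = ~0x2DEE & 0xFFFF = 0xD211.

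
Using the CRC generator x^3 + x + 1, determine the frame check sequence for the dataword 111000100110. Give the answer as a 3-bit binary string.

Append 3 zeros: 111000100110000. Divide by 1011 (XOR where the leading bit is 1):
  pos 0: 1110 XOR 1011 = 0101
  pos 1: 1010 XOR 1011 = 0001
  pos 4: 1010 XOR 1011 = 0001
  pos 7: 1011 XOR 1011 = 0000
Remainder (last 3 bits) = 000. This is the CRC / FCS.

000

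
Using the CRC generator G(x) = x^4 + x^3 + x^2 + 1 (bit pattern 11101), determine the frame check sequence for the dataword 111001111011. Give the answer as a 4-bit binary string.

Append 4 zeros: 1110011110110000. Divide by 11101 (XOR where the leading bit is 1):
  pos 0: 11100 XOR 11101 = 00001
  pos 4: 11111 XOR 11101 = 00010
  pos 7: 10011 XOR 11101 = 01110
  pos 8: 11100 XOR 11101 = 00001
Remainder (last 4 bits) = 1000. This is the CRC / FCS.

1000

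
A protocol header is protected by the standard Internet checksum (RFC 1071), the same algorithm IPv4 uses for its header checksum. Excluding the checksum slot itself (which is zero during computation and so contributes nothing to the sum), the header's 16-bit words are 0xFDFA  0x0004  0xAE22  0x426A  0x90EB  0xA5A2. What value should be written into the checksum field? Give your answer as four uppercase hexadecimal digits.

DAE5

One's-complement addition (fold any carry out of bit 15 back into bit 0):
  0xFDFA + 0x0004 = 0x0FDFE
  0xFDFE + 0xAE22 = 0x1AC20 → wrap carry → 0xAC21
  0xAC21 + 0x426A = 0x0EE8B
  0xEE8B + 0x90EB = 0x17F76 → wrap carry → 0x7F77
  0x7F77 + 0xA5A2 = 0x12519 → wrap carry → 0x251A
One's-complement sum = 0x251A.
Checksum = ~0x251A & 0xFFFF = 0xDAE5.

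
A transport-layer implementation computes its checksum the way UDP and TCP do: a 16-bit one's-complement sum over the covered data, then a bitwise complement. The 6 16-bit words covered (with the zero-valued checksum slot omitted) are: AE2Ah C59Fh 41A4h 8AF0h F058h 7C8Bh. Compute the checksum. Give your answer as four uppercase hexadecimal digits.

52BC

One's-complement addition (fold any carry out of bit 15 back into bit 0):
  0xAE2A + 0xC59F = 0x173C9 → wrap carry → 0x73CA
  0x73CA + 0x41A4 = 0x0B56E
  0xB56E + 0x8AF0 = 0x1405E → wrap carry → 0x405F
  0x405F + 0xF058 = 0x130B7 → wrap carry → 0x30B8
  0x30B8 + 0x7C8B = 0x0AD43
One's-complement sum = 0xAD43.
Checksum = ~0xAD43 & 0xFFFF = 0x52BC.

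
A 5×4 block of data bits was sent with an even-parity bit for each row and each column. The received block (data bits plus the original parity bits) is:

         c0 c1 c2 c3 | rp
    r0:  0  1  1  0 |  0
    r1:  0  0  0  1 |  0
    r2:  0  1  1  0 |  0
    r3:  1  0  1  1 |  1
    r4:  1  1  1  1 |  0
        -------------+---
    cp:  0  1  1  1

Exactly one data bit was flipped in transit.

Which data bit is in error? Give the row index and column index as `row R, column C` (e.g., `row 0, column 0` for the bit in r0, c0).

Recompute each row's even parity and compare to rp:
  r0: data parity 0, sent rp 0 → ok
  r1: data parity 1, sent rp 0 → mismatch
  r2: data parity 0, sent rp 0 → ok
  r3: data parity 1, sent rp 1 → ok
  r4: data parity 0, sent rp 0 → ok
Recompute each column's even parity and compare to cp:
  c0: data parity 0, sent cp 0 → ok
  c1: data parity 1, sent cp 1 → ok
  c2: data parity 0, sent cp 1 → mismatch
  c3: data parity 1, sent cp 1 → ok
Exactly one row (r1) and one column (c2) fail → the flipped bit is at their intersection.

row 1, column 2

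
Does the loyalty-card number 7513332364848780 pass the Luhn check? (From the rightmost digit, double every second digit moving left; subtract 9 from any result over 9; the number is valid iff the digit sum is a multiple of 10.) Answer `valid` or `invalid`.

From the right, keep odd positions and double even positions (subtract 9 from any doubled value over 9):
  doubled (positions 2,4,...): 7 7 7 3 4 6 2 5 → sum 41
  kept (positions 1,3,...): 0 7 4 4 3 3 3 5 → sum 29
Total = 70.
70 mod 10 = 0, so the number is valid.

valid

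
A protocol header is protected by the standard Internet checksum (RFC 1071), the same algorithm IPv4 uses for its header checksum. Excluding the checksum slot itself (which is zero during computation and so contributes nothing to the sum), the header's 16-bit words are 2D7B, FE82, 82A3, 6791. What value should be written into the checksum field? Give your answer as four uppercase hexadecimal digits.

One's-complement addition (fold any carry out of bit 15 back into bit 0):
  0x2D7B + 0xFE82 = 0x12BFD → wrap carry → 0x2BFE
  0x2BFE + 0x82A3 = 0x0AEA1
  0xAEA1 + 0x6791 = 0x11632 → wrap carry → 0x1633
One's-complement sum = 0x1633.
Checksum = ~0x1633 & 0xFFFF = 0xE9CC.

E9CC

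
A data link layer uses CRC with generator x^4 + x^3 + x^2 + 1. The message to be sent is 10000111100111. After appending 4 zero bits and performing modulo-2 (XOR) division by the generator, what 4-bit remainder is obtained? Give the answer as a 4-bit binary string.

1010

Append 4 zeros: 100001111001110000. Divide by 11101 (XOR where the leading bit is 1):
  pos 0: 10000 XOR 11101 = 01101
  pos 1: 11011 XOR 11101 = 00110
  pos 3: 11011 XOR 11101 = 00110
  pos 5: 11010 XOR 11101 = 00111
  pos 7: 11101 XOR 11101 = 00000
  pos 12: 11000 XOR 11101 = 00101
Remainder (last 4 bits) = 1010. This is the CRC / FCS.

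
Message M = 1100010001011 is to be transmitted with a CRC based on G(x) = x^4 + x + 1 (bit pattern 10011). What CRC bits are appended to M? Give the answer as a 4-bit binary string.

0011

Append 4 zeros: 11000100010110000. Divide by 10011 (XOR where the leading bit is 1):
  pos 0: 11000 XOR 10011 = 01011
  pos 1: 10111 XOR 10011 = 00100
  pos 3: 10000 XOR 10011 = 00011
  pos 6: 11010 XOR 10011 = 01001
  pos 7: 10011 XOR 10011 = 00000
  pos 12: 10000 XOR 10011 = 00011
Remainder (last 4 bits) = 0011. This is the CRC / FCS.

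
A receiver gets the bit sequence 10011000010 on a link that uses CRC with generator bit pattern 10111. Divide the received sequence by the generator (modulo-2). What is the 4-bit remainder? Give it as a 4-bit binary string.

0000

Modulo-2 division of 10011000010 by 10111:
  pos 0: 10011 XOR 10111 = 00100
  pos 2: 10000 XOR 10111 = 00111
  pos 4: 11100 XOR 10111 = 01011
  pos 5: 10111 XOR 10111 = 00000
Remainder = 0000 (zero — the frame passes the CRC check).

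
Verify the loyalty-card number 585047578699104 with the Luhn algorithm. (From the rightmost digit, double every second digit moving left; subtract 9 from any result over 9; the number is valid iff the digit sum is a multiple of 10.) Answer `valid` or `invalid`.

valid

From the right, keep odd positions and double even positions (subtract 9 from any doubled value over 9):
  doubled (positions 2,4,...): 0 9 3 5 5 0 7 → sum 29
  kept (positions 1,3,...): 4 1 9 8 5 4 5 5 → sum 41
Total = 70.
70 mod 10 = 0, so the number is valid.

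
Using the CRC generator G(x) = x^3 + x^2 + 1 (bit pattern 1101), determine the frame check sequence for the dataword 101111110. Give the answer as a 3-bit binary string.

010

Append 3 zeros: 101111110000. Divide by 1101 (XOR where the leading bit is 1):
  pos 0: 1011 XOR 1101 = 0110
  pos 1: 1101 XOR 1101 = 0000
  pos 5: 1110 XOR 1101 = 0011
  pos 7: 1100 XOR 1101 = 0001
Remainder (last 3 bits) = 010. This is the CRC / FCS.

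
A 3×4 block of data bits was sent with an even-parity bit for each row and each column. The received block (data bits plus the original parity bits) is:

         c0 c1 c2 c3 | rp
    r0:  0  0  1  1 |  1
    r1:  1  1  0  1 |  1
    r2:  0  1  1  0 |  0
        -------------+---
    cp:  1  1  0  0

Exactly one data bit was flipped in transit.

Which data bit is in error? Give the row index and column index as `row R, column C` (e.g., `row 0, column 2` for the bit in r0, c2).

row 0, column 1

Recompute each row's even parity and compare to rp:
  r0: data parity 0, sent rp 1 → mismatch
  r1: data parity 1, sent rp 1 → ok
  r2: data parity 0, sent rp 0 → ok
Recompute each column's even parity and compare to cp:
  c0: data parity 1, sent cp 1 → ok
  c1: data parity 0, sent cp 1 → mismatch
  c2: data parity 0, sent cp 0 → ok
  c3: data parity 0, sent cp 0 → ok
Exactly one row (r0) and one column (c1) fail → the flipped bit is at their intersection.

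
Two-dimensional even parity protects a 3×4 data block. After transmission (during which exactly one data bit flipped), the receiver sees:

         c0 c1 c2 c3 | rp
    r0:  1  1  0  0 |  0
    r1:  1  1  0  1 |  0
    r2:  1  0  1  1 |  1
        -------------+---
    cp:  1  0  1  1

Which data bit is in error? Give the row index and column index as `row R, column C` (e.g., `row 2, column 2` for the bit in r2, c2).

Recompute each row's even parity and compare to rp:
  r0: data parity 0, sent rp 0 → ok
  r1: data parity 1, sent rp 0 → mismatch
  r2: data parity 1, sent rp 1 → ok
Recompute each column's even parity and compare to cp:
  c0: data parity 1, sent cp 1 → ok
  c1: data parity 0, sent cp 0 → ok
  c2: data parity 1, sent cp 1 → ok
  c3: data parity 0, sent cp 1 → mismatch
Exactly one row (r1) and one column (c3) fail → the flipped bit is at their intersection.

row 1, column 3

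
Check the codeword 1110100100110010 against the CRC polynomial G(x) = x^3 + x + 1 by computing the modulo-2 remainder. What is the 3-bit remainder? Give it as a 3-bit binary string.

001

Modulo-2 division of 1110100100110010 by 1011:
  pos 0: 1110 XOR 1011 = 0101
  pos 1: 1011 XOR 1011 = 0000
  pos 7: 1001 XOR 1011 = 0010
  pos 9: 1010 XOR 1011 = 0001
  pos 12: 1010 XOR 1011 = 0001
Remainder = 001 (nonzero — an error is detected).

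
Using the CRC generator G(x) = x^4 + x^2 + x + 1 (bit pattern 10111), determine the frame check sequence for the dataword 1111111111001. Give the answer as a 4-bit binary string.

1101

Append 4 zeros: 11111111110010000. Divide by 10111 (XOR where the leading bit is 1):
  pos 0: 11111 XOR 10111 = 01000
  pos 1: 10001 XOR 10111 = 00110
  pos 3: 11011 XOR 10111 = 01100
  pos 4: 11001 XOR 10111 = 01110
  pos 5: 11101 XOR 10111 = 01010
  pos 6: 10100 XOR 10111 = 00011
  pos 9: 11010 XOR 10111 = 01101
  pos 10: 11010 XOR 10111 = 01101
  pos 11: 11010 XOR 10111 = 01101
  pos 12: 11010 XOR 10111 = 01101
Remainder (last 4 bits) = 1101. This is the CRC / FCS.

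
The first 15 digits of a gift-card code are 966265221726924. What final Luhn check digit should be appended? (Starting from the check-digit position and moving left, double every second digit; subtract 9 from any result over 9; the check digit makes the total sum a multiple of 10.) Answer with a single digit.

8

Partial digits right→left: 4 2 9 6 2 7 1 2 2 5 6 2 6 6 9
Double every second digit counting from the check-digit position (so the 1st, 3rd, 5th, ... of the partial from the right).
  doubled (with −9 where >9): 8 9 4 2 4 3 3 9 → sum 42
  kept as-is: 2 6 7 2 5 2 6 → sum 30
Total = 42 + 30 = 72.
Check digit = (10 − (72 mod 10)) mod 10 = 8.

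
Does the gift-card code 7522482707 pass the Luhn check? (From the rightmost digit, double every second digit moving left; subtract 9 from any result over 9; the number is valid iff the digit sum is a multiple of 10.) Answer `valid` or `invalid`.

From the right, keep odd positions and double even positions (subtract 9 from any doubled value over 9):
  doubled (positions 2,4,...): 0 4 8 4 5 → sum 21
  kept (positions 1,3,...): 7 7 8 2 5 → sum 29
Total = 50.
50 mod 10 = 0, so the number is valid.

valid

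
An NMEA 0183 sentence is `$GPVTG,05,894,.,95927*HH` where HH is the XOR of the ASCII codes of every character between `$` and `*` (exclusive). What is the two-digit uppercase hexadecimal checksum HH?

XOR the ASCII codes of the payload characters:
  'G' = 0x47 → acc = 0x47
  'P' = 0x50 → acc = 0x17
  'V' = 0x56 → acc = 0x41
  'T' = 0x54 → acc = 0x15
  'G' = 0x47 → acc = 0x52
  ',' = 0x2C → acc = 0x7E
  '0' = 0x30 → acc = 0x4E
  '5' = 0x35 → acc = 0x7B
  ',' = 0x2C → acc = 0x57
  '8' = 0x38 → acc = 0x6F
  '9' = 0x39 → acc = 0x56
  '4' = 0x34 → acc = 0x62
  ',' = 0x2C → acc = 0x4E
  '.' = 0x2E → acc = 0x60
  ',' = 0x2C → acc = 0x4C
  '9' = 0x39 → acc = 0x75
  '5' = 0x35 → acc = 0x40
  '9' = 0x39 → acc = 0x79
  '2' = 0x32 → acc = 0x4B
  '7' = 0x37 → acc = 0x7C
Checksum = 0x7C.

7C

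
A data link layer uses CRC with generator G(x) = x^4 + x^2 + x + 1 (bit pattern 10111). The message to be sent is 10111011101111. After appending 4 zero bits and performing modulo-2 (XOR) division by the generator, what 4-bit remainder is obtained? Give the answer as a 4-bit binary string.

Append 4 zeros: 101110111011110000. Divide by 10111 (XOR where the leading bit is 1):
  pos 0: 10111 XOR 10111 = 00000
  pos 6: 11101 XOR 10111 = 01010
  pos 7: 10101 XOR 10111 = 00010
  pos 10: 10110 XOR 10111 = 00001
Remainder (last 4 bits) = 1000. This is the CRC / FCS.

1000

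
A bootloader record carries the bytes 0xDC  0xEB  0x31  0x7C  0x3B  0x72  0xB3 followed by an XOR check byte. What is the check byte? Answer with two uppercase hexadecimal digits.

80

XOR the bytes together:
  start with 0xDC
  0xDC ⊕ 0xEB = 0x37
  0x37 ⊕ 0x31 = 0x06
  0x06 ⊕ 0x7C = 0x7A
  0x7A ⊕ 0x3B = 0x41
  0x41 ⊕ 0x72 = 0x33
  0x33 ⊕ 0xB3 = 0x80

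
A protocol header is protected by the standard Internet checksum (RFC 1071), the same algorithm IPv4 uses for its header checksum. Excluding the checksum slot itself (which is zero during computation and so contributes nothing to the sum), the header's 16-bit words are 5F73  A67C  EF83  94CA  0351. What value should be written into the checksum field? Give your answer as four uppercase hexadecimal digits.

One's-complement addition (fold any carry out of bit 15 back into bit 0):
  0x5F73 + 0xA67C = 0x105EF → wrap carry → 0x05F0
  0x05F0 + 0xEF83 = 0x0F573
  0xF573 + 0x94CA = 0x18A3D → wrap carry → 0x8A3E
  0x8A3E + 0x0351 = 0x08D8F
One's-complement sum = 0x8D8F.
Checksum = ~0x8D8F & 0xFFFF = 0x7270.

7270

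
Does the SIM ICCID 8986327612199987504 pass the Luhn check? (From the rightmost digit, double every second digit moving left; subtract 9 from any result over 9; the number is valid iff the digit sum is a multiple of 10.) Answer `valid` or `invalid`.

From the right, keep odd positions and double even positions (subtract 9 from any doubled value over 9):
  doubled (positions 2,4,...): 0 5 9 9 4 3 4 3 9 → sum 46
  kept (positions 1,3,...): 4 5 8 9 1 1 7 3 8 8 → sum 54
Total = 100.
100 mod 10 = 0, so the number is valid.

valid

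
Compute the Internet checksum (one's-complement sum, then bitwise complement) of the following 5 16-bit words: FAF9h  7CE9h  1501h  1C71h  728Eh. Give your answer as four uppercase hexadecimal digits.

E41B

One's-complement addition (fold any carry out of bit 15 back into bit 0):
  0xFAF9 + 0x7CE9 = 0x177E2 → wrap carry → 0x77E3
  0x77E3 + 0x1501 = 0x08CE4
  0x8CE4 + 0x1C71 = 0x0A955
  0xA955 + 0x728E = 0x11BE3 → wrap carry → 0x1BE4
One's-complement sum = 0x1BE4.
Checksum = ~0x1BE4 & 0xFFFF = 0xE41B.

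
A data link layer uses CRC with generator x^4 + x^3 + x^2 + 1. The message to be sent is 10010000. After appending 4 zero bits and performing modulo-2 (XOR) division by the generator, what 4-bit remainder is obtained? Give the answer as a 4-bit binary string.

Append 4 zeros: 100100000000. Divide by 11101 (XOR where the leading bit is 1):
  pos 0: 10010 XOR 11101 = 01111
  pos 1: 11110 XOR 11101 = 00011
  pos 4: 11000 XOR 11101 = 00101
  pos 6: 10100 XOR 11101 = 01001
  pos 7: 10010 XOR 11101 = 01111
Remainder (last 4 bits) = 1111. This is the CRC / FCS.

1111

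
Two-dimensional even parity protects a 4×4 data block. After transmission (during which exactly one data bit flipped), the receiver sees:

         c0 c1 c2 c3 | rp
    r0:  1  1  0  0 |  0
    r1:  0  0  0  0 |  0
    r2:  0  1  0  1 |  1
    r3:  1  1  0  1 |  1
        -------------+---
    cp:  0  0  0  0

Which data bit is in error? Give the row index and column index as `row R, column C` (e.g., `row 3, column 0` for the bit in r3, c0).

row 2, column 1

Recompute each row's even parity and compare to rp:
  r0: data parity 0, sent rp 0 → ok
  r1: data parity 0, sent rp 0 → ok
  r2: data parity 0, sent rp 1 → mismatch
  r3: data parity 1, sent rp 1 → ok
Recompute each column's even parity and compare to cp:
  c0: data parity 0, sent cp 0 → ok
  c1: data parity 1, sent cp 0 → mismatch
  c2: data parity 0, sent cp 0 → ok
  c3: data parity 0, sent cp 0 → ok
Exactly one row (r2) and one column (c1) fail → the flipped bit is at their intersection.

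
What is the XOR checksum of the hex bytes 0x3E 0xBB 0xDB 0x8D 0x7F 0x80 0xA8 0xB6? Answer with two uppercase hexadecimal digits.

XOR the bytes together:
  start with 0x3E
  0x3E ⊕ 0xBB = 0x85
  0x85 ⊕ 0xDB = 0x5E
  0x5E ⊕ 0x8D = 0xD3
  0xD3 ⊕ 0x7F = 0xAC
  0xAC ⊕ 0x80 = 0x2C
  0x2C ⊕ 0xA8 = 0x84
  0x84 ⊕ 0xB6 = 0x32

32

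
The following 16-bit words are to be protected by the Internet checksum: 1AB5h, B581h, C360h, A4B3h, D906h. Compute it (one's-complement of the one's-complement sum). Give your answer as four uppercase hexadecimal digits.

EEAD

One's-complement addition (fold any carry out of bit 15 back into bit 0):
  0x1AB5 + 0xB581 = 0x0D036
  0xD036 + 0xC360 = 0x19396 → wrap carry → 0x9397
  0x9397 + 0xA4B3 = 0x1384A → wrap carry → 0x384B
  0x384B + 0xD906 = 0x11151 → wrap carry → 0x1152
One's-complement sum = 0x1152.
Checksum = ~0x1152 & 0xFFFF = 0xEEAD.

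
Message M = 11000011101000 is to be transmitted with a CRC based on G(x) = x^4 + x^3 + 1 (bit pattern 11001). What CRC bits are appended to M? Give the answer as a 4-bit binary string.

0011

Append 4 zeros: 110000111010000000. Divide by 11001 (XOR where the leading bit is 1):
  pos 0: 11000 XOR 11001 = 00001
  pos 4: 10111 XOR 11001 = 01110
  pos 5: 11100 XOR 11001 = 00101
  pos 7: 10110 XOR 11001 = 01111
  pos 8: 11110 XOR 11001 = 00111
  pos 10: 11100 XOR 11001 = 00101
  pos 12: 10100 XOR 11001 = 01101
  pos 13: 11010 XOR 11001 = 00011
Remainder (last 4 bits) = 0011. This is the CRC / FCS.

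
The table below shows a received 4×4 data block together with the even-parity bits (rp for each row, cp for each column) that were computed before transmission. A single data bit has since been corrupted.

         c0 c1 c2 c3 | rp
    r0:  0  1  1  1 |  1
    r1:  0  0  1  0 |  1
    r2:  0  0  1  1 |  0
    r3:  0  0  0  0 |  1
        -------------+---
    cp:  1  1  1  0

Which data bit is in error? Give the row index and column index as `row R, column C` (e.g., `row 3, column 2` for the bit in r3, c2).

Recompute each row's even parity and compare to rp:
  r0: data parity 1, sent rp 1 → ok
  r1: data parity 1, sent rp 1 → ok
  r2: data parity 0, sent rp 0 → ok
  r3: data parity 0, sent rp 1 → mismatch
Recompute each column's even parity and compare to cp:
  c0: data parity 0, sent cp 1 → mismatch
  c1: data parity 1, sent cp 1 → ok
  c2: data parity 1, sent cp 1 → ok
  c3: data parity 0, sent cp 0 → ok
Exactly one row (r3) and one column (c0) fail → the flipped bit is at their intersection.

row 3, column 0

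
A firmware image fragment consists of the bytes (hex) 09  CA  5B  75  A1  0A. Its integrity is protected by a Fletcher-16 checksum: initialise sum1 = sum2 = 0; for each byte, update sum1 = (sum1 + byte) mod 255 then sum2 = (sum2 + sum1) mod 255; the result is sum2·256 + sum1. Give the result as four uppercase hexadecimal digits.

4750

Running sums (mod 255):
  after byte 0 (09): sum1=9, sum2=9
  after byte 1 (CA): sum1=211, sum2=220
  after byte 2 (5B): sum1=47, sum2=12
  after byte 3 (75): sum1=164, sum2=176
  after byte 4 (A1): sum1=70, sum2=246
  after byte 5 (0A): sum1=80, sum2=71
Checksum = sum2·256 + sum1 = 71·256 + 80 = 18256 = 0x4750.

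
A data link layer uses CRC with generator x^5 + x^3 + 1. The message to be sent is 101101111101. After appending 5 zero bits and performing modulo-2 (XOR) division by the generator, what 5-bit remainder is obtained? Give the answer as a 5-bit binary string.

00101

Append 5 zeros: 10110111110100000. Divide by 101001 (XOR where the leading bit is 1):
  pos 0: 101101 XOR 101001 = 000100
  pos 3: 100111 XOR 101001 = 001110
  pos 5: 111010 XOR 101001 = 010011
  pos 6: 100111 XOR 101001 = 001110
  pos 8: 111000 XOR 101001 = 010001
  pos 9: 100010 XOR 101001 = 001011
  pos 11: 101100 XOR 101001 = 000101
Remainder (last 5 bits) = 00101. This is the CRC / FCS.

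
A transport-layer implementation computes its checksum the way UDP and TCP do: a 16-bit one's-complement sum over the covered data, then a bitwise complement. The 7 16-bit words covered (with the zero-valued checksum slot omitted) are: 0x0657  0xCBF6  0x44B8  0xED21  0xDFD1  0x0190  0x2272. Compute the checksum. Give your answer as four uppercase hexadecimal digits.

One's-complement addition (fold any carry out of bit 15 back into bit 0):
  0x0657 + 0xCBF6 = 0x0D24D
  0xD24D + 0x44B8 = 0x11705 → wrap carry → 0x1706
  0x1706 + 0xED21 = 0x10427 → wrap carry → 0x0428
  0x0428 + 0xDFD1 = 0x0E3F9
  0xE3F9 + 0x0190 = 0x0E589
  0xE589 + 0x2272 = 0x107FB → wrap carry → 0x07FC
One's-complement sum = 0x07FC.
Checksum = ~0x07FC & 0xFFFF = 0xF803.

F803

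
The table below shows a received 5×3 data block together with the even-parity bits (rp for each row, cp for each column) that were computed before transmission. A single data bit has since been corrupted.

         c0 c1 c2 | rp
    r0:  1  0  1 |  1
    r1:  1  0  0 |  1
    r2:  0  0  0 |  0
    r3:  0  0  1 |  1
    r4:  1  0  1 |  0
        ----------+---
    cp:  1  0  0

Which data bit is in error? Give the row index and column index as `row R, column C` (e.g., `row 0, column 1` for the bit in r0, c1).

Recompute each row's even parity and compare to rp:
  r0: data parity 0, sent rp 1 → mismatch
  r1: data parity 1, sent rp 1 → ok
  r2: data parity 0, sent rp 0 → ok
  r3: data parity 1, sent rp 1 → ok
  r4: data parity 0, sent rp 0 → ok
Recompute each column's even parity and compare to cp:
  c0: data parity 1, sent cp 1 → ok
  c1: data parity 0, sent cp 0 → ok
  c2: data parity 1, sent cp 0 → mismatch
Exactly one row (r0) and one column (c2) fail → the flipped bit is at their intersection.

row 0, column 2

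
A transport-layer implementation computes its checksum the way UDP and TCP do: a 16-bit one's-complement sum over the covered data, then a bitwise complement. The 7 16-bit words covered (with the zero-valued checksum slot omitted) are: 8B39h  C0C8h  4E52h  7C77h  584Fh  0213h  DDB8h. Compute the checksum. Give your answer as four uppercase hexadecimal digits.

One's-complement addition (fold any carry out of bit 15 back into bit 0):
  0x8B39 + 0xC0C8 = 0x14C01 → wrap carry → 0x4C02
  0x4C02 + 0x4E52 = 0x09A54
  0x9A54 + 0x7C77 = 0x116CB → wrap carry → 0x16CC
  0x16CC + 0x584F = 0x06F1B
  0x6F1B + 0x0213 = 0x0712E
  0x712E + 0xDDB8 = 0x14EE6 → wrap carry → 0x4EE7
One's-complement sum = 0x4EE7.
Checksum = ~0x4EE7 & 0xFFFF = 0xB118.

B118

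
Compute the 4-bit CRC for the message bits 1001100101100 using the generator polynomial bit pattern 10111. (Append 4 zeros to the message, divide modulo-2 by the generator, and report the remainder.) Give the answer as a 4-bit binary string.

1111

Append 4 zeros: 10011001011000000. Divide by 10111 (XOR where the leading bit is 1):
  pos 0: 10011 XOR 10111 = 00100
  pos 2: 10000 XOR 10111 = 00111
  pos 4: 11110 XOR 10111 = 01001
  pos 5: 10011 XOR 10111 = 00100
  pos 7: 10010 XOR 10111 = 00101
  pos 9: 10100 XOR 10111 = 00011
  pos 12: 11000 XOR 10111 = 01111
Remainder (last 4 bits) = 1111. This is the CRC / FCS.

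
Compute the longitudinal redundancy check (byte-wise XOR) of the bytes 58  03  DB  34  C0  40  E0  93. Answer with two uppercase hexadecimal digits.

XOR the bytes together:
  start with 0x58
  0x58 ⊕ 0x03 = 0x5B
  0x5B ⊕ 0xDB = 0x80
  0x80 ⊕ 0x34 = 0xB4
  0xB4 ⊕ 0xC0 = 0x74
  0x74 ⊕ 0x40 = 0x34
  0x34 ⊕ 0xE0 = 0xD4
  0xD4 ⊕ 0x93 = 0x47

47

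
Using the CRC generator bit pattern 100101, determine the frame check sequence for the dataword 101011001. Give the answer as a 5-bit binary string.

Append 5 zeros: 10101100100000. Divide by 100101 (XOR where the leading bit is 1):
  pos 0: 101011 XOR 100101 = 001110
  pos 2: 111000 XOR 100101 = 011101
  pos 3: 111011 XOR 100101 = 011110
  pos 4: 111100 XOR 100101 = 011001
  pos 5: 110010 XOR 100101 = 010111
  pos 6: 101110 XOR 100101 = 001011
  pos 8: 101100 XOR 100101 = 001001
Remainder (last 5 bits) = 01001. This is the CRC / FCS.

01001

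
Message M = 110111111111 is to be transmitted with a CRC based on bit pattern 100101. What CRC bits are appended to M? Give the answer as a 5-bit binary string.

Append 5 zeros: 11011111111100000. Divide by 100101 (XOR where the leading bit is 1):
  pos 0: 110111 XOR 100101 = 010010
  pos 1: 100101 XOR 100101 = 000000
  pos 7: 111110 XOR 100101 = 011011
  pos 8: 110110 XOR 100101 = 010011
  pos 9: 100110 XOR 100101 = 000011
Remainder (last 5 bits) = 01100. This is the CRC / FCS.

01100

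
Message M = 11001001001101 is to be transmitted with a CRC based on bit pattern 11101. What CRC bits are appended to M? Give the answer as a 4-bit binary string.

1000

Append 4 zeros: 110010010011010000. Divide by 11101 (XOR where the leading bit is 1):
  pos 0: 11001 XOR 11101 = 00100
  pos 2: 10000 XOR 11101 = 01101
  pos 3: 11011 XOR 11101 = 00110
  pos 5: 11000 XOR 11101 = 00101
  pos 7: 10111 XOR 11101 = 01010
  pos 8: 10100 XOR 11101 = 01001
  pos 9: 10011 XOR 11101 = 01110
  pos 10: 11100 XOR 11101 = 00001
Remainder (last 4 bits) = 1000. This is the CRC / FCS.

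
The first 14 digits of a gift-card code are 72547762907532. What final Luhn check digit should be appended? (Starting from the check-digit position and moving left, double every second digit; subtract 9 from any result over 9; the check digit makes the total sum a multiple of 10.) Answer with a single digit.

Partial digits right→left: 2 3 5 7 0 9 2 6 7 7 4 5 2 7
Double every second digit counting from the check-digit position (so the 1st, 3rd, 5th, ... of the partial from the right).
  doubled (with −9 where >9): 4 1 0 4 5 8 4 → sum 26
  kept as-is: 3 7 9 6 7 5 7 → sum 44
Total = 26 + 44 = 70.
Check digit = (10 − (70 mod 10)) mod 10 = 0.

0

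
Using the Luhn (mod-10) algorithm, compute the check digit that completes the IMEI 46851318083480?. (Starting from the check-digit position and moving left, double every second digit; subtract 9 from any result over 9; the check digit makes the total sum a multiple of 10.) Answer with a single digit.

Partial digits right→left: 0 8 4 3 8 0 8 1 3 1 5 8 6 4
Double every second digit counting from the check-digit position (so the 1st, 3rd, 5th, ... of the partial from the right).
  doubled (with −9 where >9): 0 8 7 7 6 1 3 → sum 32
  kept as-is: 8 3 0 1 1 8 4 → sum 25
Total = 32 + 25 = 57.
Check digit = (10 − (57 mod 10)) mod 10 = 3.

3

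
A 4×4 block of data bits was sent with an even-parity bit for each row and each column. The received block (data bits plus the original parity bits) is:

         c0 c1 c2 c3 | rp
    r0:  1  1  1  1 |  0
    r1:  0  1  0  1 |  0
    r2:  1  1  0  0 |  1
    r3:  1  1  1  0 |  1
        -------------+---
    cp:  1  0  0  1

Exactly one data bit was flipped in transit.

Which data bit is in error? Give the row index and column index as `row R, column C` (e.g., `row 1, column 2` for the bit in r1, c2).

row 2, column 3

Recompute each row's even parity and compare to rp:
  r0: data parity 0, sent rp 0 → ok
  r1: data parity 0, sent rp 0 → ok
  r2: data parity 0, sent rp 1 → mismatch
  r3: data parity 1, sent rp 1 → ok
Recompute each column's even parity and compare to cp:
  c0: data parity 1, sent cp 1 → ok
  c1: data parity 0, sent cp 0 → ok
  c2: data parity 0, sent cp 0 → ok
  c3: data parity 0, sent cp 1 → mismatch
Exactly one row (r2) and one column (c3) fail → the flipped bit is at their intersection.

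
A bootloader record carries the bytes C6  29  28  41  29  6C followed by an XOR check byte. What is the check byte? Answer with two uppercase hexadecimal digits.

C3

XOR the bytes together:
  start with 0xC6
  0xC6 ⊕ 0x29 = 0xEF
  0xEF ⊕ 0x28 = 0xC7
  0xC7 ⊕ 0x41 = 0x86
  0x86 ⊕ 0x29 = 0xAF
  0xAF ⊕ 0x6C = 0xC3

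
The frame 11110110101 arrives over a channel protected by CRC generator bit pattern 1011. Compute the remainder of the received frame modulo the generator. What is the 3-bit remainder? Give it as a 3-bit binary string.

Modulo-2 division of 11110110101 by 1011:
  pos 0: 1111 XOR 1011 = 0100
  pos 1: 1000 XOR 1011 = 0011
  pos 3: 1111 XOR 1011 = 0100
  pos 4: 1000 XOR 1011 = 0011
  pos 6: 1110 XOR 1011 = 0101
  pos 7: 1011 XOR 1011 = 0000
Remainder = 000 (zero — the frame passes the CRC check).

000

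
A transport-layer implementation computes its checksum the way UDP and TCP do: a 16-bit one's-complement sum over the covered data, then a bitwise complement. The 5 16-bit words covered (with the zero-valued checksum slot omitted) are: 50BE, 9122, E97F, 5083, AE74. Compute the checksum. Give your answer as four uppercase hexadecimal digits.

One's-complement addition (fold any carry out of bit 15 back into bit 0):
  0x50BE + 0x9122 = 0x0E1E0
  0xE1E0 + 0xE97F = 0x1CB5F → wrap carry → 0xCB60
  0xCB60 + 0x5083 = 0x11BE3 → wrap carry → 0x1BE4
  0x1BE4 + 0xAE74 = 0x0CA58
One's-complement sum = 0xCA58.
Checksum = ~0xCA58 & 0xFFFF = 0x35A7.

35A7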